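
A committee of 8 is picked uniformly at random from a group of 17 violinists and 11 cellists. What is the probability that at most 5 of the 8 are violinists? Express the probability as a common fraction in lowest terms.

There are C(28,8) = 3108105 ways to choose the 8.
Favorable selections (at most 5 violinists): C(17,0)·C(11,8) + C(17,1)·C(11,7) + C(17,2)·C(11,6) + C(17,3)·C(11,5) + C(17,4)·C(11,4) + C(17,5)·C(11,3) = 165 + 5610 + 62832 + 314160 + 785400 + 1021020 = 2189187.
Probability = 2189187/3108105 = 81/115.

81/115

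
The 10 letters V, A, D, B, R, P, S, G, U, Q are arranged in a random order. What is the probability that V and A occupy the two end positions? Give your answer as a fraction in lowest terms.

There are 10! = 3628800 arrangements.
Place V and A at the ends in 2 ways, arrange the remaining 8 in 8! = 40320 ways: 2·40320 = 80640.
Probability = 80640/3628800 = 1/45.

1/45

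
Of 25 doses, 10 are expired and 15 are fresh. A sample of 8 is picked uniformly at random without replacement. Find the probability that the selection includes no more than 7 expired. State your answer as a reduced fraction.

Total selections: C(25,8) = 1081575.
The complement is exactly 8 expired: C(10,8)·C(15,0) = 45.
Probability = 1 − 45/1081575 = 1081530/1081575 = 24034/24035.

24034/24035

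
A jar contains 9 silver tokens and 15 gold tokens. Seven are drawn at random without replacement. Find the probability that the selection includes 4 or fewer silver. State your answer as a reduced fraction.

18421/19228

Total selections: C(24,7) = 346104.
Count the complement (more than 4 silver): C(9,5)·C(15,2) + C(9,6)·C(15,1) + C(9,7)·C(15,0) = 13230 + 1260 + 36 = 14526.
Probability = 1 − 14526/346104 = 331578/346104 = 18421/19228.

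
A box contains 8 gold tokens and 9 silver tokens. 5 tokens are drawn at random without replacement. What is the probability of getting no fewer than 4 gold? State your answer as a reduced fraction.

49/442

Total selections: C(17,5) = 6188.
Favorable selections (no fewer than 4 gold): C(8,4)·C(9,1) + C(8,5)·C(9,0) = 630 + 56 = 686.
Probability = 686/6188 = 49/442.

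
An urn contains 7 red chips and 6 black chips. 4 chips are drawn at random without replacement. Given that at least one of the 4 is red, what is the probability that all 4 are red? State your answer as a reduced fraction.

Work in counts. Selections with at least one red: C(13,4) − C(6,4) = 715 − 15 = 700.
Of those, selections where all 4 are red: C(7,4) = 35.
Conditional probability = 35/700 = 1/20.

1/20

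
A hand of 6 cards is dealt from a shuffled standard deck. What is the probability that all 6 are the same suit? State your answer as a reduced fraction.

66/195755

There are C(52,6) = 20358520 possible 6-card hands.
Hands of one suit: 4 suits × C(13,6) = 4·1716 = 6864.
Probability = 6864/20358520 = 66/195755.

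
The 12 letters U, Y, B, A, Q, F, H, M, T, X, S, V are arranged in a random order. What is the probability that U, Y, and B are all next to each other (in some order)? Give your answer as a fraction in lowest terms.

There are 12! = 479001600 arrangements.
Treat the three as one block: 10! placements × 3! orders within the block = 3628800·6 = 21772800.
Probability = 21772800/479001600 = 1/22.

1/22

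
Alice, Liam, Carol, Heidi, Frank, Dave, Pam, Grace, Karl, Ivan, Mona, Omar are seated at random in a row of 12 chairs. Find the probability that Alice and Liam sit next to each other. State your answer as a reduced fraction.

1/6

There are 12! = 479001600 arrangements.
Treat Alice and Liam as a block: 11! arrangements of the blocks × 2 orders within the block = 2·39916800 = 79833600.
Probability = 79833600/479001600 = 1/6.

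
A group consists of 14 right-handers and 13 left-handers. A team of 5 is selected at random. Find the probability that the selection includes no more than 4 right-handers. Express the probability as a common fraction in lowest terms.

3028/3105

Total selections: C(27,5) = 80730.
The complement is exactly 5 right-handers: C(14,5)·C(13,0) = 2002.
Probability = 1 − 2002/80730 = 78728/80730 = 3028/3105.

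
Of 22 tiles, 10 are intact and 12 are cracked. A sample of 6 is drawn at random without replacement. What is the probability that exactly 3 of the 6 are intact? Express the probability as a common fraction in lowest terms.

Total number of selections: C(22,6) = 74613.
Selections with exactly 3 intact: choose 3 of the 10 intact and 3 of the 12 cracked, C(10,3)·C(12,3) = 120·220 = 26400.
Probability = 26400/74613 = 800/2261.

800/2261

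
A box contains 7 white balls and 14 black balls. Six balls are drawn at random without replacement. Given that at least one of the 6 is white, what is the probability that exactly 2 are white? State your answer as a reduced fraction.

Work in counts. Selections with at least one white: C(21,6) − C(14,6) = 54264 − 3003 = 51261.
Of those, selections where exactly 2 are white: C(7,2)·C(14,4) = 21·1001 = 21021.
Conditional probability = 21021/51261 = 1001/2441.

1001/2441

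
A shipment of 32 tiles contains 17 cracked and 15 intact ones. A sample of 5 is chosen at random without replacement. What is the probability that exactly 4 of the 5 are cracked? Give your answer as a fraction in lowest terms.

There are C(32,5) = 201376 ways to choose 5 from 32.
Selections with exactly 4 cracked: choose 4 of the 17 cracked and 1 of the 15 intact, C(17,4)·C(15,1) = 2380·15 = 35700.
Probability = 35700/201376 = 1275/7192.

1275/7192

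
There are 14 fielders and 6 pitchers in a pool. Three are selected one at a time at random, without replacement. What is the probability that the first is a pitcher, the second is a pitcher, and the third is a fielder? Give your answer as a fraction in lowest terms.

Multiply the conditional probabilities at each draw: 6/20 · 5/19 · 14/18 = 420/6840 = 7/114.

7/114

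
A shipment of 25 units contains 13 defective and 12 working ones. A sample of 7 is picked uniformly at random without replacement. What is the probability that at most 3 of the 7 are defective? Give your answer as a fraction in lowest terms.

393/874

Total selections: C(25,7) = 480700.
Favorable selections (at most 3 defective): C(13,0)·C(12,7) + C(13,1)·C(12,6) + C(13,2)·C(12,5) + C(13,3)·C(12,4) = 792 + 12012 + 61776 + 141570 = 216150.
Probability = 216150/480700 = 393/874.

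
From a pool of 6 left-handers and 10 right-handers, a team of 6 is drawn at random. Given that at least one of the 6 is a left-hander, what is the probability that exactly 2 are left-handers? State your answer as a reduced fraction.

225/557

Work in counts. Selections with at least one left-hander: C(16,6) − C(10,6) = 8008 − 210 = 7798.
Of those, selections where exactly 2 are left-handers: C(6,2)·C(10,4) = 15·210 = 3150.
Conditional probability = 3150/7798 = 225/557.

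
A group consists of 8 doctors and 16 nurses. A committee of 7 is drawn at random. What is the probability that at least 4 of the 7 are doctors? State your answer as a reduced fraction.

527/3933

There are C(24,7) = 346104 ways to choose the 7.
Favorable selections (at least 4 doctors): C(8,4)·C(16,3) + C(8,5)·C(16,2) + C(8,6)·C(16,1) + C(8,7)·C(16,0) = 39200 + 6720 + 448 + 8 = 46376.
Probability = 46376/346104 = 527/3933.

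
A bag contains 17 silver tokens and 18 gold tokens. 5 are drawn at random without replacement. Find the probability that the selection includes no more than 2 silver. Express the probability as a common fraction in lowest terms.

2523/4774

Total selections: C(35,5) = 324632.
Favorable selections (no more than 2 silver): C(17,0)·C(18,5) + C(17,1)·C(18,4) + C(17,2)·C(18,3) = 8568 + 52020 + 110976 = 171564.
Probability = 171564/324632 = 2523/4774.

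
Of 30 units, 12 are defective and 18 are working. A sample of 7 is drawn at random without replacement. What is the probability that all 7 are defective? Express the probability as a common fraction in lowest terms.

11/28275

There are C(30,7) = 2035800 possible selections.
Selections with all defective: C(12,7) = 792.
Probability = 792/2035800 = 11/28275.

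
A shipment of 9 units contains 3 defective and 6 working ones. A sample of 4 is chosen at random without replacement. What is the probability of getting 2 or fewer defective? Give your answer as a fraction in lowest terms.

20/21

There are C(9,4) = 126 ways to choose the 4.
The complement is exactly 3 defective: C(3,3)·C(6,1) = 6.
Probability = 1 − 6/126 = 120/126 = 20/21.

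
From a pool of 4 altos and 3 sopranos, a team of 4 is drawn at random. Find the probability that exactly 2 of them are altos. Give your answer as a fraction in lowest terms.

18/35

Total number of selections: C(7,4) = 35.
Selections with exactly 2 altos: choose 2 of the 4 altos and 2 of the 3 sopranos, C(4,2)·C(3,2) = 6·3 = 18.
Probability = 18/35.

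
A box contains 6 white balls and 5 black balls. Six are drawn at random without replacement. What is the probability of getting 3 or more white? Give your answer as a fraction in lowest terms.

127/154

There are C(11,6) = 462 ways to choose the 6.
Count the complement (fewer than 3 white): C(6,1)·C(5,5) + C(6,2)·C(5,4) = 6 + 75 = 81.
Probability = 1 − 81/462 = 381/462 = 127/154.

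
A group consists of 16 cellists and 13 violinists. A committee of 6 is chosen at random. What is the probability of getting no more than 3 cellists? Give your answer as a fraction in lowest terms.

737/1305

There are C(29,6) = 475020 ways to choose the 6.
Count the complement (more than 3 cellists): C(16,4)·C(13,2) + C(16,5)·C(13,1) + C(16,6)·C(13,0) = 141960 + 56784 + 8008 = 206752.
Probability = 1 − 206752/475020 = 268268/475020 = 737/1305.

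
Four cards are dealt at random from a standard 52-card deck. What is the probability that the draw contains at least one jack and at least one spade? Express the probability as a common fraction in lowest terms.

There are C(52,4) = 270725 possible draws.
By inclusion-exclusion on the complements, draws missing all jacks or all spades: C(48,4) + C(39,4) − C(36,4) = 194580 + 82251 − 58905 = 217926.
So draws with at least one of each: 270725 − 217926 = 52799, probability 52799/270725.

52799/270725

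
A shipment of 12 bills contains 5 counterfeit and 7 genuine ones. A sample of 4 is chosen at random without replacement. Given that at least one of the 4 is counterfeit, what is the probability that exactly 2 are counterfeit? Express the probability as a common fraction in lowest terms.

Work in counts. Selections with at least one counterfeit: C(12,4) − C(7,4) = 495 − 35 = 460.
Of those, selections where exactly 2 are counterfeit: C(5,2)·C(7,2) = 10·21 = 210.
Conditional probability = 210/460 = 21/46.

21/46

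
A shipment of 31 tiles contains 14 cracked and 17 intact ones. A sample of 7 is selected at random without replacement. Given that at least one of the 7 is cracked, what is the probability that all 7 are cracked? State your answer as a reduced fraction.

Work in counts. Selections with at least one cracked: C(31,7) − C(17,7) = 2629575 − 19448 = 2610127.
Of those, selections where all 7 are cracked: C(14,7) = 3432.
Conditional probability = 3432/2610127 = 264/200779.

264/200779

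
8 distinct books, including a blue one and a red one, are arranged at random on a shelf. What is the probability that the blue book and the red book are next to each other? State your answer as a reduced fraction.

There are 8! = 40320 arrangements.
Treat the blue book and the red book as a block: 7! arrangements of the blocks × 2 orders within the block = 2·5040 = 10080.
Probability = 10080/40320 = 1/4.

1/4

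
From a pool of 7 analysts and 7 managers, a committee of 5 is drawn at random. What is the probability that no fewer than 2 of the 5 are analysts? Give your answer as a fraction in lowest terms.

There are C(14,5) = 2002 ways to choose the 5.
Favorable selections (no fewer than 2 analysts): C(7,2)·C(7,3) + C(7,3)·C(7,2) + C(7,4)·C(7,1) + C(7,5)·C(7,0) = 735 + 735 + 245 + 21 = 1736.
Probability = 1736/2002 = 124/143.

124/143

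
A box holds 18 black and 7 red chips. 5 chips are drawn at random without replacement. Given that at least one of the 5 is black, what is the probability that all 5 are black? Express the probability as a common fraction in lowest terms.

136/843

Work in counts. Selections with at least one black: C(25,5) − C(7,5) = 53130 − 21 = 53109.
Of those, selections where all 5 are black: C(18,5) = 8568.
Conditional probability = 8568/53109 = 136/843.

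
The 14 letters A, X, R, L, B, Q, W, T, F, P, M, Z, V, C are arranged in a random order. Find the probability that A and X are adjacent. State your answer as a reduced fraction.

There are 14! = 87178291200 arrangements.
Treat A and X as a block: 13! arrangements of the blocks × 2 orders within the block = 2·6227020800 = 12454041600.
Probability = 12454041600/87178291200 = 1/7.

1/7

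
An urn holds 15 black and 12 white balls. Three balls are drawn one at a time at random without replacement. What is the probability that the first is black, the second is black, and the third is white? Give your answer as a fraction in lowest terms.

28/195

Multiply the conditional probabilities at each draw: 15/27 · 14/26 · 12/25 = 2520/17550 = 28/195.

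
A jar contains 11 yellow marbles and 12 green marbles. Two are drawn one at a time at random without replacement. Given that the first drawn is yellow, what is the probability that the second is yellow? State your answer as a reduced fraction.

5/11

After removing one yellow, 22 remain: 10 yellow and 12 green.
So the probability the next is yellow is 10/22 = 5/11.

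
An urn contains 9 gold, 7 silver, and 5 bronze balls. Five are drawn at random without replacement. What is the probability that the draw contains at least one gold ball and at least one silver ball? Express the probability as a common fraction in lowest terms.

There are C(21,5) = 20349 possible draws.
By inclusion-exclusion on the complements, draws missing all gold or all silver: C(12,5) + C(14,5) − C(5,5) = 792 + 2002 − 1 = 2793.
So draws with at least one of each: 20349 − 2793 = 17556, probability 17556/20349 = 44/51.

44/51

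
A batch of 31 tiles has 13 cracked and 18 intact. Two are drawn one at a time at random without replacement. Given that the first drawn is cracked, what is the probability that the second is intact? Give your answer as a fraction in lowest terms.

3/5

After removing one cracked, 30 remain: 12 cracked and 18 intact.
So the probability the next is intact is 18/30 = 3/5.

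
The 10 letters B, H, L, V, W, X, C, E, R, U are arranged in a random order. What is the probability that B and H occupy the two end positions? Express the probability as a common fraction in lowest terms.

There are 10! = 3628800 arrangements.
Place B and H at the ends in 2 ways, arrange the remaining 8 in 8! = 40320 ways: 2·40320 = 80640.
Probability = 80640/3628800 = 1/45.

1/45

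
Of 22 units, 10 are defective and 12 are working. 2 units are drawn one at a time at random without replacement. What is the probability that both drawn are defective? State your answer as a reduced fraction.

Multiply the conditional probabilities at each draw: 10/22 · 9/21 = 90/462 = 15/77.

15/77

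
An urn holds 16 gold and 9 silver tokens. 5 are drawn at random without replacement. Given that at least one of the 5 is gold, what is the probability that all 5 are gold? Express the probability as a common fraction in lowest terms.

52/631

Work in counts. Selections with at least one gold: C(25,5) − C(9,5) = 53130 − 126 = 53004.
Of those, selections where all 5 are gold: C(16,5) = 4368.
Conditional probability = 4368/53004 = 52/631.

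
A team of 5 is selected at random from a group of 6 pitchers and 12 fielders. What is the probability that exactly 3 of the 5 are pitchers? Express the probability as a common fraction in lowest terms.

There are C(18,5) = 8568 ways to choose 5 from 18.
Selections with exactly 3 pitchers: choose 3 of the 6 pitchers and 2 of the 12 fielders, C(6,3)·C(12,2) = 20·66 = 1320.
Probability = 1320/8568 = 55/357.

55/357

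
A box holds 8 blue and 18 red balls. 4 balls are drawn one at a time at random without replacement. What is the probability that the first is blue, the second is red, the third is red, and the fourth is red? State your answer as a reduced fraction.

816/7475

Multiply the conditional probabilities at each draw: 8/26 · 18/25 · 17/24 · 16/23 = 39168/358800 = 816/7475.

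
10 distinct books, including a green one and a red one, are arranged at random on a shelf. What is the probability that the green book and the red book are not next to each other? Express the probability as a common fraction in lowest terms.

4/5

There are 10! = 3628800 arrangements.
Arrangements with the green book and the red book adjacent: 2·9! = 725760.
So not adjacent: 3628800 − 725760 = 2903040, probability 2903040/3628800 = 4/5.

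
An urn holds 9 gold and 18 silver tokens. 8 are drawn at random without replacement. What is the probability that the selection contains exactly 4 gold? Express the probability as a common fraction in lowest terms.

2856/16445

There are C(27,8) = 2220075 ways to choose 8 from 27.
Selections with exactly 4 gold: choose 4 of the 9 gold and 4 of the 18 silver, C(9,4)·C(18,4) = 126·3060 = 385560.
Probability = 385560/2220075 = 2856/16445.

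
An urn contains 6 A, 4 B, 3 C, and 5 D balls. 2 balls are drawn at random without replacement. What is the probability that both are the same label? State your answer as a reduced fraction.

There are C(18,2) = 153 ways to draw 2 balls.
All same label: C(6,2) + C(4,2) + C(3,2) + C(5,2) = 15 + 6 + 3 + 10 = 34.
Probability = 34/153 = 2/9.

2/9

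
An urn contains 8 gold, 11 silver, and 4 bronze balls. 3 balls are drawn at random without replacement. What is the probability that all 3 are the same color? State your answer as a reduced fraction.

225/1771

There are C(23,3) = 1771 ways to draw 3 balls.
All same color: C(8,3) + C(11,3) + C(4,3) = 56 + 165 + 4 = 225.
Probability = 225/1771.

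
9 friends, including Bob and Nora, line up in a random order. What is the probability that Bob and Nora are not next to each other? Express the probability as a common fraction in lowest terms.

7/9

There are 9! = 362880 arrangements.
Arrangements with Bob and Nora adjacent: 2·8! = 80640.
So not adjacent: 362880 − 80640 = 282240, probability 282240/362880 = 7/9.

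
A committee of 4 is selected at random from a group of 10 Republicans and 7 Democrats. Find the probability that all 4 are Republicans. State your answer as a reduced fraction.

3/34

There are C(17,4) = 2380 possible selections.
Selections with all Republicans: C(10,4) = 210.
Probability = 210/2380 = 3/34.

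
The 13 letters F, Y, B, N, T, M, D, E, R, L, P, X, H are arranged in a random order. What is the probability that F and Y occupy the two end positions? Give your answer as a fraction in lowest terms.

1/78

There are 13! = 6227020800 arrangements.
Place F and Y at the ends in 2 ways, arrange the remaining 11 in 11! = 39916800 ways: 2·39916800 = 79833600.
Probability = 79833600/6227020800 = 1/78.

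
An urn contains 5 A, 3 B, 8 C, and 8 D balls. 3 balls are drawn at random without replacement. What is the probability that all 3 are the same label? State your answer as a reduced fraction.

123/2024

There are C(24,3) = 2024 ways to draw 3 balls.
All same label: C(5,3) + C(3,3) + C(8,3) + C(8,3) = 10 + 1 + 56 + 56 = 123.
Probability = 123/2024.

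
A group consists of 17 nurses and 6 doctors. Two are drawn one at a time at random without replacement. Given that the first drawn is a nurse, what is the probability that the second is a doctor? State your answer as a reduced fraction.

3/11

After removing one nurse, 22 remain: 16 nurses and 6 doctors.
So the probability the next is a doctor is 6/22 = 3/11.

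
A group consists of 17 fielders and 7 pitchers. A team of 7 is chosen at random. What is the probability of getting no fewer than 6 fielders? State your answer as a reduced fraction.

There are C(24,7) = 346104 ways to choose the 7.
Favorable selections (no fewer than 6 fielders): C(17,6)·C(7,1) + C(17,7)·C(7,0) = 86632 + 19448 = 106080.
Probability = 106080/346104 = 4420/14421.

4420/14421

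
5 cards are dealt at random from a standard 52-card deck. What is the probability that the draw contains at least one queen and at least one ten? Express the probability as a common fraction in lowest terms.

There are C(52,5) = 2598960 possible draws.
By inclusion-exclusion on the complements, draws missing all queens or all tens: C(48,5) + C(48,5) − C(44,5) = 1712304 + 1712304 − 1086008 = 2338600.
So draws with at least one of each: 2598960 − 2338600 = 260360, probability 260360/2598960 = 6509/64974.

6509/64974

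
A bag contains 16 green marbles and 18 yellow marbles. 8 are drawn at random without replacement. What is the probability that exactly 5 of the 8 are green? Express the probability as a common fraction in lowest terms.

5824/29667

There are C(34,8) = 18156204 ways to choose 8 from 34.
Selections with exactly 5 green: choose 5 of the 16 green and 3 of the 18 yellow, C(16,5)·C(18,3) = 4368·816 = 3564288.
Probability = 3564288/18156204 = 5824/29667.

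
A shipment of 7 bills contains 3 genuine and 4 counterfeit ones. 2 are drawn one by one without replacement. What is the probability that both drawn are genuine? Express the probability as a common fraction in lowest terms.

Multiply the conditional probabilities at each draw: 3/7 · 2/6 = 6/42 = 1/7.

1/7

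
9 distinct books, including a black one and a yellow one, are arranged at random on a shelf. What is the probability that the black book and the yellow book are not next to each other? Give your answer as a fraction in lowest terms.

There are 9! = 362880 arrangements.
Arrangements with the black book and the yellow book adjacent: 2·8! = 80640.
So not adjacent: 362880 − 80640 = 282240, probability 282240/362880 = 7/9.

7/9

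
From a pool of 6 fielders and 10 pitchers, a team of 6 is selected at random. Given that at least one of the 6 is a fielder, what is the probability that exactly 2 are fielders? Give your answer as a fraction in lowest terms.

225/557

Work in counts. Selections with at least one fielder: C(16,6) − C(10,6) = 8008 − 210 = 7798.
Of those, selections where exactly 2 are fielders: C(6,2)·C(10,4) = 15·210 = 3150.
Conditional probability = 3150/7798 = 225/557.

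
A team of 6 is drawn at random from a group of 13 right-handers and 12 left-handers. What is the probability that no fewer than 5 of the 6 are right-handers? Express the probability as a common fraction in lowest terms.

Total selections: C(25,6) = 177100.
Favorable selections (no fewer than 5 right-handers): C(13,5)·C(12,1) + C(13,6)·C(12,0) = 15444 + 1716 = 17160.
Probability = 17160/177100 = 78/805.

78/805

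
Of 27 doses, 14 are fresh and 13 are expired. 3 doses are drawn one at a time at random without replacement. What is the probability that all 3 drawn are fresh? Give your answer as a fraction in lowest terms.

Multiply the conditional probabilities at each draw: 14/27 · 13/26 · 12/25 = 2184/17550 = 28/225.

28/225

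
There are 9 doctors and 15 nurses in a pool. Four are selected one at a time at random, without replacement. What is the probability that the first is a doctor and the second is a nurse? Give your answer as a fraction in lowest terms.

Multiply the conditional probabilities at each draw: 9/24 · 15/23 = 135/552 = 45/184.

45/184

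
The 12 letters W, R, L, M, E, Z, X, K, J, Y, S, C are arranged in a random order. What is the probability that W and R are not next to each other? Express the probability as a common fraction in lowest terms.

5/6

There are 12! = 479001600 arrangements.
Arrangements with W and R adjacent: 2·11! = 79833600.
So not adjacent: 479001600 − 79833600 = 399168000, probability 399168000/479001600 = 5/6.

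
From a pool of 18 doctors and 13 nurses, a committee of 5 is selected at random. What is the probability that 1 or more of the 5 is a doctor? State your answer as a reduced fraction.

Total selections: C(31,5) = 169911.
Favorable selections (1 or more doctor): C(18,1)·C(13,4) + C(18,2)·C(13,3) + C(18,3)·C(13,2) + C(18,4)·C(13,1) + C(18,5)·C(13,0) = 12870 + 43758 + 63648 + 39780 + 8568 = 168624.
Probability = 168624/169911 = 18736/18879.

18736/18879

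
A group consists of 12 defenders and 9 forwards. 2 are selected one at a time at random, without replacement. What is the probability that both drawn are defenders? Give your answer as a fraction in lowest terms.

Multiply the conditional probabilities at each draw: 12/21 · 11/20 = 132/420 = 11/35.

11/35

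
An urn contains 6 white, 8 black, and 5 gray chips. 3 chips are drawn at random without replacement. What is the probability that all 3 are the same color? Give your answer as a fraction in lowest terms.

There are C(19,3) = 969 ways to draw 3 chips.
All same color: C(6,3) + C(8,3) + C(5,3) = 20 + 56 + 10 = 86.
Probability = 86/969.

86/969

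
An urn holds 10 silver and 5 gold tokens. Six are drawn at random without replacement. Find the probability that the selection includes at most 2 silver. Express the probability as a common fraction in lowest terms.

Total selections: C(15,6) = 5005.
Favorable selections (at most 2 silver): C(10,1)·C(5,5) + C(10,2)·C(5,4) = 10 + 225 = 235.
Probability = 235/5005 = 47/1001.

47/1001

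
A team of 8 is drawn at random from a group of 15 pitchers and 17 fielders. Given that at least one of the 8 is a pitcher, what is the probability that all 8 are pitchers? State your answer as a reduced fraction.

99/161446

Work in counts. Selections with at least one pitcher: C(32,8) − C(17,8) = 10518300 − 24310 = 10493990.
Of those, selections where all 8 are pitchers: C(15,8) = 6435.
Conditional probability = 6435/10493990 = 99/161446.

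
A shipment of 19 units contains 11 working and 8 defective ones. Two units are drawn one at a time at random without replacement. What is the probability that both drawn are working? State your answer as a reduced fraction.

55/171

Multiply the conditional probabilities at each draw: 11/19 · 10/18 = 110/342 = 55/171.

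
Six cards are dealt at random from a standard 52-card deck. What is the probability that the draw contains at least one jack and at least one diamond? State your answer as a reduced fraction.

There are C(52,6) = 20358520 possible draws.
By inclusion-exclusion on the complements, draws missing all jacks or all diamonds: C(48,6) + C(39,6) − C(36,6) = 12271512 + 3262623 − 1947792 = 13586343.
So draws with at least one of each: 20358520 − 13586343 = 6772177, probability 6772177/20358520.

6772177/20358520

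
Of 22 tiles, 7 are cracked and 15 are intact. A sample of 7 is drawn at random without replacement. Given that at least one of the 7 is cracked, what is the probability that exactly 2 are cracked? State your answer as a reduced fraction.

1911/4973

Work in counts. Selections with at least one cracked: C(22,7) − C(15,7) = 170544 − 6435 = 164109.
Of those, selections where exactly 2 are cracked: C(7,2)·C(15,5) = 21·3003 = 63063.
Conditional probability = 63063/164109 = 1911/4973.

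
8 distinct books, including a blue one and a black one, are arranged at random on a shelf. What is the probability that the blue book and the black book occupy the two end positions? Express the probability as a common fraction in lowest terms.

There are 8! = 40320 arrangements.
Place the blue book and the black book at the ends in 2 ways, arrange the remaining 6 in 6! = 720 ways: 2·720 = 1440.
Probability = 1440/40320 = 1/28.

1/28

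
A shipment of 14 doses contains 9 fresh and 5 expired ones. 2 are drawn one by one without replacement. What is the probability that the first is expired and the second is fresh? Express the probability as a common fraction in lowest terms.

45/182

Multiply the conditional probabilities at each draw: 5/14 · 9/13 = 45/182.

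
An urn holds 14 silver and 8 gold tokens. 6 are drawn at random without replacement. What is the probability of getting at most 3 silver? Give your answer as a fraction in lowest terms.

Total selections: C(22,6) = 74613.
Count the complement (more than 3 silver): C(14,4)·C(8,2) + C(14,5)·C(8,1) + C(14,6)·C(8,0) = 28028 + 16016 + 3003 = 47047.
Probability = 1 − 47047/74613 = 27566/74613 = 358/969.

358/969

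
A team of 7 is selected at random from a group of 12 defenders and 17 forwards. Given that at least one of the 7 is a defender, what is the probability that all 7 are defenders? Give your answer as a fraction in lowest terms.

198/385333

Work in counts. Selections with at least one defender: C(29,7) − C(17,7) = 1560780 − 19448 = 1541332.
Of those, selections where all 7 are defenders: C(12,7) = 792.
Conditional probability = 792/1541332 = 198/385333.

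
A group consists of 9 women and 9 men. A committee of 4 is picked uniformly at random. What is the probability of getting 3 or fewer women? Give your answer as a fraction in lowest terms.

There are C(18,4) = 3060 ways to choose the 4.
The complement is exactly 4 women: C(9,4)·C(9,0) = 126.
Probability = 1 − 126/3060 = 2934/3060 = 163/170.

163/170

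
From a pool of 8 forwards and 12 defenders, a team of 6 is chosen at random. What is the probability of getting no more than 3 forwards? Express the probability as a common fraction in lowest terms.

Total selections: C(20,6) = 38760.
Favorable selections (no more than 3 forwards): C(8,0)·C(12,6) + C(8,1)·C(12,5) + C(8,2)·C(12,4) + C(8,3)·C(12,3) = 924 + 6336 + 13860 + 12320 = 33440.
Probability = 33440/38760 = 44/51.

44/51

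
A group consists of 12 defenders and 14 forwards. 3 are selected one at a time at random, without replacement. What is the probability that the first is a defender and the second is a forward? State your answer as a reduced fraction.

Multiply the conditional probabilities at each draw: 12/26 · 14/25 = 168/650 = 84/325.

84/325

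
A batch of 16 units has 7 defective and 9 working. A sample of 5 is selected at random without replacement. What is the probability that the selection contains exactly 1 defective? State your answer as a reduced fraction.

21/104

There are C(16,5) = 4368 ways to choose 5 from 16.
Selections with exactly 1 defective: choose 1 of the 7 defective and 4 of the 9 working, C(7,1)·C(9,4) = 7·126 = 882.
Probability = 882/4368 = 21/104.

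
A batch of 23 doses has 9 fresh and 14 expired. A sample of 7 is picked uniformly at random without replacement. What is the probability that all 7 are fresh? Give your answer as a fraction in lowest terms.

There are C(23,7) = 245157 possible selections.
Selections with all fresh: C(9,7) = 36.
Probability = 36/245157 = 12/81719.

12/81719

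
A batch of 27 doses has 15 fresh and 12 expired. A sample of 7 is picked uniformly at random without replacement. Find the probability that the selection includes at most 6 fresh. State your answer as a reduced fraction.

Total selections: C(27,7) = 888030.
Favorable selections (at most 6 fresh): C(15,0)·C(12,7) + C(15,1)·C(12,6) + C(15,2)·C(12,5) + C(15,3)·C(12,4) + C(15,4)·C(12,3) + C(15,5)·C(12,2) + C(15,6)·C(12,1) = 792 + 13860 + 83160 + 225225 + 300300 + 198198 + 60060 = 881595.
Probability = 881595/888030 = 137/138.

137/138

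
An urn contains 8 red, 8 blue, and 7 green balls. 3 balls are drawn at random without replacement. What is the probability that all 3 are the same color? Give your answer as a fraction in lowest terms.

21/253

There are C(23,3) = 1771 ways to draw 3 balls.
All same color: C(8,3) + C(8,3) + C(7,3) = 56 + 56 + 35 = 147.
Probability = 147/1771 = 21/253.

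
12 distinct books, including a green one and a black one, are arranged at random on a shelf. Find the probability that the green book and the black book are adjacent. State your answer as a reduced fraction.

1/6

There are 12! = 479001600 arrangements.
Treat the green book and the black book as a block: 11! arrangements of the blocks × 2 orders within the block = 2·39916800 = 79833600.
Probability = 79833600/479001600 = 1/6.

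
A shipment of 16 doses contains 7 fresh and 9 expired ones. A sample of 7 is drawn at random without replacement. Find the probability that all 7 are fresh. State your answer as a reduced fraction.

There are C(16,7) = 11440 possible selections.
Selections with all fresh: C(7,7) = 1.
Probability = 1/11440.

1/11440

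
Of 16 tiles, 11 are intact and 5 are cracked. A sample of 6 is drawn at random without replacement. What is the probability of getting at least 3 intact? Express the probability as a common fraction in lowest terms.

Total selections: C(16,6) = 8008.
Favorable selections (at least 3 intact): C(11,3)·C(5,3) + C(11,4)·C(5,2) + C(11,5)·C(5,1) + C(11,6)·C(5,0) = 1650 + 3300 + 2310 + 462 = 7722.
Probability = 7722/8008 = 27/28.

27/28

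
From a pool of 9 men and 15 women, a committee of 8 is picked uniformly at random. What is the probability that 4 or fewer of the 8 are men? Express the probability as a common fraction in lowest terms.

There are C(24,8) = 735471 ways to choose the 8.
Favorable selections (4 or fewer men): C(9,0)·C(15,8) + C(9,1)·C(15,7) + C(9,2)·C(15,6) + C(9,3)·C(15,5) + C(9,4)·C(15,4) = 6435 + 57915 + 180180 + 252252 + 171990 = 668772.
Probability = 668772/735471 = 74308/81719.

74308/81719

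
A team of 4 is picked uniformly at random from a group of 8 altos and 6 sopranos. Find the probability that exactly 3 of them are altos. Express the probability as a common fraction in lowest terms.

48/143

There are C(14,4) = 1001 ways to choose 4 from 14.
Selections with exactly 3 altos: choose 3 of the 8 altos and 1 of the 6 sopranos, C(8,3)·C(6,1) = 56·6 = 336.
Probability = 336/1001 = 48/143.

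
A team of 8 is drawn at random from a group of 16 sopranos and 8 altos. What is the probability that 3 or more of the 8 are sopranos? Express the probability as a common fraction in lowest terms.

243994/245157

There are C(24,8) = 735471 ways to choose the 8.
Count the complement (fewer than 3 sopranos): C(16,0)·C(8,8) + C(16,1)·C(8,7) + C(16,2)·C(8,6) = 1 + 128 + 3360 = 3489.
Probability = 1 − 3489/735471 = 731982/735471 = 243994/245157.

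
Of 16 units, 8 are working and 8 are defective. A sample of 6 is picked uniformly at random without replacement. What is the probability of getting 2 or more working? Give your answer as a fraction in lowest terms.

269/286

Total selections: C(16,6) = 8008.
Count the complement (fewer than 2 working): C(8,0)·C(8,6) + C(8,1)·C(8,5) = 28 + 448 = 476.
Probability = 1 − 476/8008 = 7532/8008 = 269/286.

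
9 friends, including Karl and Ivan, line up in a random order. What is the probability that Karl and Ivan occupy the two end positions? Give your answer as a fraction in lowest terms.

1/36

There are 9! = 362880 arrangements.
Place Karl and Ivan at the ends in 2 ways, arrange the remaining 7 in 7! = 5040 ways: 2·5040 = 10080.
Probability = 10080/362880 = 1/36.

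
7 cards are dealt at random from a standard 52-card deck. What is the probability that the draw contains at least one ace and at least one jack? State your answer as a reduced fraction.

There are C(52,7) = 133784560 possible draws.
By inclusion-exclusion on the complements, draws missing all aces or all jacks: C(48,7) + C(48,7) − C(44,7) = 73629072 + 73629072 − 38320568 = 108937576.
So draws with at least one of each: 133784560 − 108937576 = 24846984, probability 24846984/133784560 = 3105873/16723070.

3105873/16723070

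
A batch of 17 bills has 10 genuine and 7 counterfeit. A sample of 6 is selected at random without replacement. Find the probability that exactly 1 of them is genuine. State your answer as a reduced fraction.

Total number of selections: C(17,6) = 12376.
Selections with exactly 1 genuine: choose 1 of the 10 genuine and 5 of the 7 counterfeit, C(10,1)·C(7,5) = 10·21 = 210.
Probability = 210/12376 = 15/884.

15/884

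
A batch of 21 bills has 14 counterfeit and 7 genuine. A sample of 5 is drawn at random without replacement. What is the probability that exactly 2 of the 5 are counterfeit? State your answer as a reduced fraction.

455/2907

The sample space is all 5-subsets of the 21: C(21,5) = 20349.
Selections with exactly 2 counterfeit: choose 2 of the 14 counterfeit and 3 of the 7 genuine, C(14,2)·C(7,3) = 91·35 = 3185.
Probability = 3185/20349 = 455/2907.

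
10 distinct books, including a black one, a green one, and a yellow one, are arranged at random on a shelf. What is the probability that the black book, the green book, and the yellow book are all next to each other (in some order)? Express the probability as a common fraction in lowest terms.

1/15

There are 10! = 3628800 arrangements.
Treat the three as one block: 8! placements × 3! orders within the block = 40320·6 = 241920.
Probability = 241920/3628800 = 1/15.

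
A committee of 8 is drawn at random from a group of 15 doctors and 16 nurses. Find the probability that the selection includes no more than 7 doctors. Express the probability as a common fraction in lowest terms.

13474/13485

Total selections: C(31,8) = 7888725.
The complement is exactly 8 doctors: C(15,8)·C(16,0) = 6435.
Probability = 1 − 6435/7888725 = 7882290/7888725 = 13474/13485.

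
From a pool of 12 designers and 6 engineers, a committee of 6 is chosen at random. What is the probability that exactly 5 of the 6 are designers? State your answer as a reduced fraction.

396/1547

The sample space is all 6-subsets of the 18: C(18,6) = 18564.
Selections with exactly 5 designers: choose 5 of the 12 designers and 1 of the 6 engineers, C(12,5)·C(6,1) = 792·6 = 4752.
Probability = 4752/18564 = 396/1547.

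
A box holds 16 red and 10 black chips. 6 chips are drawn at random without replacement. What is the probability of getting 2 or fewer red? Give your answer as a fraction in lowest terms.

Total selections: C(26,6) = 230230.
Favorable selections (2 or fewer red): C(16,0)·C(10,6) + C(16,1)·C(10,5) + C(16,2)·C(10,4) = 210 + 4032 + 25200 = 29442.
Probability = 29442/230230 = 2103/16445.

2103/16445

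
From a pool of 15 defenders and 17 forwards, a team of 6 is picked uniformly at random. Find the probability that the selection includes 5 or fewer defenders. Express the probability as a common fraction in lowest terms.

128741/129456

There are C(32,6) = 906192 ways to choose the 6.
The complement is exactly 6 defenders: C(15,6)·C(17,0) = 5005.
Probability = 1 − 5005/906192 = 901187/906192 = 128741/129456.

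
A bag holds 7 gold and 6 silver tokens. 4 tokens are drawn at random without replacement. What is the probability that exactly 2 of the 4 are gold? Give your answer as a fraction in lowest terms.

63/143

Total number of selections: C(13,4) = 715.
Selections with exactly 2 gold: choose 2 of the 7 gold and 2 of the 6 silver, C(7,2)·C(6,2) = 21·15 = 315.
Probability = 315/715 = 63/143.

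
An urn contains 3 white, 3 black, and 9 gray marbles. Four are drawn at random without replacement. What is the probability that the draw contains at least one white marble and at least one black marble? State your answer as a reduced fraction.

There are C(15,4) = 1365 possible draws.
By inclusion-exclusion on the complements, draws missing all white or all black: C(12,4) + C(12,4) − C(9,4) = 495 + 495 − 126 = 864.
So draws with at least one of each: 1365 − 864 = 501, probability 501/1365 = 167/455.

167/455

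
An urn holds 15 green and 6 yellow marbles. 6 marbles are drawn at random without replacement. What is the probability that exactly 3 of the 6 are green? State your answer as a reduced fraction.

325/1938

The sample space is all 6-subsets of the 21: C(21,6) = 54264.
Selections with exactly 3 green: choose 3 of the 15 green and 3 of the 6 yellow, C(15,3)·C(6,3) = 455·20 = 9100.
Probability = 9100/54264 = 325/1938.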